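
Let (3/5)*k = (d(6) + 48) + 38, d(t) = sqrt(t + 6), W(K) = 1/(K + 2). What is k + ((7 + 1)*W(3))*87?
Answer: 4238/15 + 10*sqrt(3)/3 ≈ 288.31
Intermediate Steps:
W(K) = 1/(2 + K)
d(t) = sqrt(6 + t)
k = 430/3 + 10*sqrt(3)/3 (k = 5*((sqrt(6 + 6) + 48) + 38)/3 = 5*((sqrt(12) + 48) + 38)/3 = 5*((2*sqrt(3) + 48) + 38)/3 = 5*((48 + 2*sqrt(3)) + 38)/3 = 5*(86 + 2*sqrt(3))/3 = 430/3 + 10*sqrt(3)/3 ≈ 149.11)
k + ((7 + 1)*W(3))*87 = (430/3 + 10*sqrt(3)/3) + ((7 + 1)/(2 + 3))*87 = (430/3 + 10*sqrt(3)/3) + (8/5)*87 = (430/3 + 10*sqrt(3)/3) + 696/5 = 4238/15 + 10*sqrt(3)/3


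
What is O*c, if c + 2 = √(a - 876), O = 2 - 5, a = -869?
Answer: 6 - 3*I*√1745 ≈ 6.0 - 125.32*I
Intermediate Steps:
O = -3
c = -2 + I*√1745 (c = -2 + √(-869 - 876) = -2 + √(-1745) = -2 + I*√1745 ≈ -2.0 + 41.773*I)
O*c = -3*(-2 + I*√1745) = 6 - 3*I*√1745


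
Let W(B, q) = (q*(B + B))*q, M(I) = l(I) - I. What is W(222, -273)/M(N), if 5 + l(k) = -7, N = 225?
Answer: -11030292/79 ≈ -1.3962e+5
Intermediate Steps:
l(k) = -12 (l(k) = -5 - 7 = -12)
M(I) = -12 - I
W(B, q) = 2*B*q**2 (W(B, q) = (q*(2*B))*q = (2*B*q)*q = 2*B*q**2)
W(222, -273)/M(N) = (2*222*(-273)**2)/(-12 - 1*225) = (2*222*74529)/(-12 - 225) = 33090876/(-237) = 33090876*(-1/237) = -11030292/79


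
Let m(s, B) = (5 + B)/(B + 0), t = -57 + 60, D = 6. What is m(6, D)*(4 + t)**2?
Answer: 539/6 ≈ 89.833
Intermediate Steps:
t = 3
m(s, B) = (5 + B)/B
m(6, D)*(4 + t)**2 = ((5 + 6)/6)*(4 + 3)**2 = ((1/6)*11)*7**2 = (11/6)*49 = 539/6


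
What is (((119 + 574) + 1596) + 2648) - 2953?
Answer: 1984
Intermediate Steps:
(((119 + 574) + 1596) + 2648) - 2953 = ((693 + 1596) + 2648) - 2953 = (2289 + 2648) - 2953 = 4937 - 2953 = 1984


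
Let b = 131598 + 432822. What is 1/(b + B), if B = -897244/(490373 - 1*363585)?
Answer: 31697/17890196429 ≈ 1.7718e-6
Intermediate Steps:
B = -224311/31697 (B = -897244/(490373 - 363585) = -897244/126788 = -897244*1/126788 = -224311/31697 ≈ -7.0767)
b = 564420
1/(b + B) = 1/(564420 - 224311/31697) = 1/(17890196429/31697) = 31697/17890196429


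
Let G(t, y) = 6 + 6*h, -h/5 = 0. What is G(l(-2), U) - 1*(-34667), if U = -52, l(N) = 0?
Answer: 34673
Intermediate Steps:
h = 0 (h = -5*0 = 0)
G(t, y) = 6 (G(t, y) = 6 + 6*0 = 6 + 0 = 6)
G(l(-2), U) - 1*(-34667) = 6 - 1*(-34667) = 6 + 34667 = 34673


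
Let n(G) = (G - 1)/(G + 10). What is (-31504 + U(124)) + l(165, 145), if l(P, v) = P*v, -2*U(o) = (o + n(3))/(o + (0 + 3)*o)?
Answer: -48870199/6448 ≈ -7579.1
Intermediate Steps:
n(G) = (-1 + G)/(10 + G)
U(o) = -(2/13 + o)/(8*o) (U(o) = -(o + (-1 + 3)/(10 + 3))/(2*(o + (0 + 3)*o)) = -(o + 2/13)/(2*(o + 3*o)) = -(o + (1/13)*2)/(2*(4*o)) = -(o + 2/13)*1/(4*o)/2 = -(2/13 + o)*1/(4*o)/2 = -(2/13 + o)/(8*o))
(-31504 + U(124)) + l(165, 145) = (-31504 + (1/104)*(-2 - 13*124)/124) + 165*145 = (-31504 + (1/104)*(1/124)*(-2 - 1612)) + 23925 = (-31504 + (1/104)*(1/124)*(-1614)) + 23925 = (-31504 - 807/6448) + 23925 = -203138599/6448 + 23925 = -48870199/6448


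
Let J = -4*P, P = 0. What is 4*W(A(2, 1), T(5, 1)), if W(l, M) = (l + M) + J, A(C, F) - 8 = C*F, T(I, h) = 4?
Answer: 56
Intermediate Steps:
J = 0 (J = -4*0 = 0)
A(C, F) = 8 + C*F
W(l, M) = M + l (W(l, M) = (l + M) + 0 = (M + l) + 0 = M + l)
4*W(A(2, 1), T(5, 1)) = 4*(4 + (8 + 2*1)) = 4*(4 + (8 + 2)) = 4*(4 + 10) = 4*14 = 56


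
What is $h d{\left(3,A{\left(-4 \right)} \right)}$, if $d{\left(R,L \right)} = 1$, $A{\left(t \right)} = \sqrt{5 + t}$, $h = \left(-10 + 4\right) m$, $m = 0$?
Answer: $0$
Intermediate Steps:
$h = 0$ ($h = \left(-10 + 4\right) 0 = \left(-6\right) 0 = 0$)
$h d{\left(3,A{\left(-4 \right)} \right)} = 0 \cdot 1 = 0$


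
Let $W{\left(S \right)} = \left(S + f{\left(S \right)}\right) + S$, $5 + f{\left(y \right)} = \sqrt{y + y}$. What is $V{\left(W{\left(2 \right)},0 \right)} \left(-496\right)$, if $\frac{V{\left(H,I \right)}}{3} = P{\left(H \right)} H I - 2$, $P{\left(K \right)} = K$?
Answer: $2976$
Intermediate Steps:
$f{\left(y \right)} = -5 + \sqrt{2} \sqrt{y}$ ($f{\left(y \right)} = -5 + \sqrt{y + y} = -5 + \sqrt{2 y} = -5 + \sqrt{2} \sqrt{y}$)
$W{\left(S \right)} = -5 + 2 S + \sqrt{2} \sqrt{S}$ ($W{\left(S \right)} = \left(S + \left(-5 + \sqrt{2} \sqrt{S}\right)\right) + S = \left(-5 + S + \sqrt{2} \sqrt{S}\right) + S = -5 + 2 S + \sqrt{2} \sqrt{S}$)
$V{\left(H,I \right)} = -6 + 3 I H^{2}$ ($V{\left(H,I \right)} = 3 \left(H H I - 2\right) = 3 \left(H^{2} I - 2\right) = 3 \left(I H^{2} - 2\right) = 3 \left(-2 + I H^{2}\right) = -6 + 3 I H^{2}$)
$V{\left(W{\left(2 \right)},0 \right)} \left(-496\right) = \left(-6 + 3 \cdot 0 \left(-5 + 2 \cdot 2 + \sqrt{2} \sqrt{2}\right)^{2}\right) \left(-496\right) = \left(-6 + 3 \cdot 0 \left(-5 + 4 + 2\right)^{2}\right) \left(-496\right) = \left(-6 + 3 \cdot 0 \cdot 1^{2}\right) \left(-496\right) = \left(-6 + 3 \cdot 0 \cdot 1\right) \left(-496\right) = \left(-6 + 0\right) \left(-496\right) = \left(-6\right) \left(-496\right) = 2976$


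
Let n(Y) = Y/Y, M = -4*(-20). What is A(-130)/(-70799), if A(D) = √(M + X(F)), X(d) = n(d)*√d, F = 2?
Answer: -√(80 + √2)/70799 ≈ -0.00012744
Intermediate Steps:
M = 80
n(Y) = 1
X(d) = √d (X(d) = 1*√d = √d)
A(D) = √(80 + √2)
A(-130)/(-70799) = √(80 + √2)/(-70799) = √(80 + √2)*(-1/70799) = -√(80 + √2)/70799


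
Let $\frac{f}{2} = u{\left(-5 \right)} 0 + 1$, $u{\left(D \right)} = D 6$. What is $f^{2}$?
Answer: $4$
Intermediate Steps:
$u{\left(D \right)} = 6 D$
$f = 2$ ($f = 2 \left(6 \left(-5\right) 0 + 1\right) = 2 \left(\left(-30\right) 0 + 1\right) = 2 \left(0 + 1\right) = 2 \cdot 1 = 2$)
$f^{2} = 2^{2} = 4$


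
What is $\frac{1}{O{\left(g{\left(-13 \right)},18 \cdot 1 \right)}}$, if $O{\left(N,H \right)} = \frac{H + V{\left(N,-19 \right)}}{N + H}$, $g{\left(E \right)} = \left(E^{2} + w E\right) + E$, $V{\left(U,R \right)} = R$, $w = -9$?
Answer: $-291$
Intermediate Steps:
$g{\left(E \right)} = E^{2} - 8 E$ ($g{\left(E \right)} = \left(E^{2} - 9 E\right) + E = E^{2} - 8 E$)
$O{\left(N,H \right)} = \frac{-19 + H}{H + N}$ ($O{\left(N,H \right)} = \frac{H - 19}{N + H} = \frac{-19 + H}{H + N}$)
$\frac{1}{O{\left(g{\left(-13 \right)},18 \cdot 1 \right)}} = \frac{1}{\frac{1}{18 \cdot 1 - 13 \left(-8 - 13\right)} \left(-19 + 18 \cdot 1\right)} = \frac{1}{\frac{1}{18 - -273} \left(-19 + 18\right)} = \frac{1}{\frac{1}{18 + 273} \left(-1\right)} = \frac{1}{\frac{1}{291} \left(-1\right)} = \frac{1}{- \frac{1}{291}} = -291$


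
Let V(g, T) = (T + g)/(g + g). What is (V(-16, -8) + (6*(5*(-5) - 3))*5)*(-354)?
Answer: 594189/2 ≈ 2.9709e+5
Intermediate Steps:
V(g, T) = (T + g)/(2*g) (V(g, T) = (T + g)/((2*g)) = (T + g)*(1/(2*g)) = (T + g)/(2*g))
(V(-16, -8) + (6*(5*(-5) - 3))*5)*(-354) = ((½)*(-8 - 16)/(-16) + (6*(5*(-5) - 3))*5)*(-354) = ((½)*(-1/16)*(-24) + (6*(-25 - 3))*5)*(-354) = (¾ + (6*(-28))*5)*(-354) = (¾ - 168*5)*(-354) = (¾ - 840)*(-354) = -3357/4*(-354) = 594189/2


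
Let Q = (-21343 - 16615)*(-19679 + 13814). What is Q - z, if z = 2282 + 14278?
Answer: 222607110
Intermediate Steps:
z = 16560
Q = 222623670 (Q = -37958*(-5865) = 222623670)
Q - z = 222623670 - 1*16560 = 222623670 - 16560 = 222607110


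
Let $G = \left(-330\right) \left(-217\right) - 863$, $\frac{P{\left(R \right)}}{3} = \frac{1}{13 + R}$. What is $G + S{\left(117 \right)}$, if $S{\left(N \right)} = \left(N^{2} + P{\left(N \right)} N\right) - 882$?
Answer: $\frac{835567}{10} \approx 83557.0$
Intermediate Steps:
$P{\left(R \right)} = \frac{3}{13 + R}$
$S{\left(N \right)} = -882 + N^{2} + \frac{3 N}{13 + N}$ ($S{\left(N \right)} = \left(N^{2} + \frac{3}{13 + N} N\right) - 882 = \left(N^{2} + \frac{3 N}{13 + N}\right) - 882 = -882 + N^{2} + \frac{3 N}{13 + N}$)
$G = 70747$ ($G = 71610 - 863 = 70747$)
$G + S{\left(117 \right)} = 70747 + \frac{3 \cdot 117 + \left(-882 + 117^{2}\right) \left(13 + 117\right)}{13 + 117} = 70747 + \frac{351 + \left(-882 + 13689\right) 130}{130} = 70747 + \frac{351 + 12807 \cdot 130}{130} = 70747 + \frac{351 + 1664910}{130} = 70747 + \frac{1}{130} \cdot 1665261 = 70747 + \frac{128097}{10} = \frac{835567}{10}$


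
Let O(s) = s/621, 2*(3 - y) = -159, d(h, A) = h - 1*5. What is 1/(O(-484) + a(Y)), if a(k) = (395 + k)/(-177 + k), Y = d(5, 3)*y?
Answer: -36639/110321 ≈ -0.33211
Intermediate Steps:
d(h, A) = -5 + h (d(h, A) = h - 5 = -5 + h)
y = 165/2 (y = 3 - ½*(-159) = 3 + 159/2 = 165/2 ≈ 82.500)
O(s) = s/621 (O(s) = s*(1/621) = s/621)
Y = 0 (Y = (-5 + 5)*(165/2) = 0*(165/2) = 0)
a(k) = (395 + k)/(-177 + k)
1/(O(-484) + a(Y)) = 1/((1/621)*(-484) + (395 + 0)/(-177 + 0)) = 1/(-484/621 + 395/(-177)) = 1/(-484/621 - 1/177*395) = 1/(-484/621 - 395/177) = 1/(-110321/36639) = -36639/110321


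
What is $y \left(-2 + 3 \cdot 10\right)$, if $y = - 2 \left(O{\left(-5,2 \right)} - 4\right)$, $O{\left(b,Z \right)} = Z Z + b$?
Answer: $280$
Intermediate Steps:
$O{\left(b,Z \right)} = b + Z^{2}$ ($O{\left(b,Z \right)} = Z^{2} + b = b + Z^{2}$)
$y = 10$ ($y = - 2 \left(\left(-5 + 2^{2}\right) - 4\right) = - 2 \left(\left(-5 + 4\right) - 4\right) = - 2 \left(-1 - 4\right) = \left(-2\right) \left(-5\right) = 10$)
$y \left(-2 + 3 \cdot 10\right) = 10 \left(-2 + 3 \cdot 10\right) = 10 \left(-2 + 30\right) = 10 \cdot 28 = 280$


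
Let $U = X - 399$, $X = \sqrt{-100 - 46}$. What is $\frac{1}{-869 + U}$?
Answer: $- \frac{634}{803985} - \frac{i \sqrt{146}}{1607970} \approx -0.00078857 - 7.5145 \cdot 10^{-6} i$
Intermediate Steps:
$X = i \sqrt{146}$ ($X = \sqrt{-146} = i \sqrt{146} \approx 12.083 i$)
$U = -399 + i \sqrt{146}$ ($U = i \sqrt{146} - 399 = -399 + i \sqrt{146} \approx -399.0 + 12.083 i$)
$\frac{1}{-869 + U} = \frac{1}{-869 - \left(399 - i \sqrt{146}\right)} = \frac{1}{-1268 + i \sqrt{146}}$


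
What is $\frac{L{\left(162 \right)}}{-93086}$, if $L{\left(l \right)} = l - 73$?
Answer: $- \frac{89}{93086} \approx -0.00095611$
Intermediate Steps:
$L{\left(l \right)} = -73 + l$
$\frac{L{\left(162 \right)}}{-93086} = \frac{-73 + 162}{-93086} = 89 \left(- \frac{1}{93086}\right) = - \frac{89}{93086}$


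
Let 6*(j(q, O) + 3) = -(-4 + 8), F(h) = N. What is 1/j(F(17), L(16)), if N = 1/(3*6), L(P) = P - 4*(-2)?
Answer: -3/11 ≈ -0.27273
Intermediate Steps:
L(P) = 8 + P (L(P) = P + 8 = 8 + P)
N = 1/18 ≈ 0.055556
F(h) = 1/18
j(q, O) = -11/3 (j(q, O) = -3 + (-(-4 + 8))/6 = -3 + (-1*4)/6 = -3 + (⅙)*(-4) = -3 - ⅔ = -11/3)
1/j(F(17), L(16)) = 1/(-11/3) = -3/11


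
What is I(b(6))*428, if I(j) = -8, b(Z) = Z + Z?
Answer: -3424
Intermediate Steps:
b(Z) = 2*Z
I(b(6))*428 = -8*428 = -3424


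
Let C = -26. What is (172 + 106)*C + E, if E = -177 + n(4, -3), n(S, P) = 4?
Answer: -7401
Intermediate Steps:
E = -173 (E = -177 + 4 = -173)
(172 + 106)*C + E = (172 + 106)*(-26) - 173 = 278*(-26) - 173 = -7228 - 173 = -7401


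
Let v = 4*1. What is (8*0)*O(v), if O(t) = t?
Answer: 0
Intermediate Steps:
v = 4
(8*0)*O(v) = (8*0)*4 = 0*4 = 0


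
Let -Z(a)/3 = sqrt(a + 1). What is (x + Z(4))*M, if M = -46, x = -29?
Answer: 1334 + 138*sqrt(5) ≈ 1642.6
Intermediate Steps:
Z(a) = -3*sqrt(1 + a) (Z(a) = -3*sqrt(a + 1) = -3*sqrt(1 + a))
(x + Z(4))*M = (-29 - 3*sqrt(1 + 4))*(-46) = (-29 - 3*sqrt(5))*(-46) = 1334 + 138*sqrt(5)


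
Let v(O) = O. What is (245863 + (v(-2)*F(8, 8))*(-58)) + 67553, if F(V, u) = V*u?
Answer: 320840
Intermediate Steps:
(245863 + (v(-2)*F(8, 8))*(-58)) + 67553 = (245863 - 16*8*(-58)) + 67553 = (245863 - 2*64*(-58)) + 67553 = (245863 - 128*(-58)) + 67553 = (245863 + 7424) + 67553 = 253287 + 67553 = 320840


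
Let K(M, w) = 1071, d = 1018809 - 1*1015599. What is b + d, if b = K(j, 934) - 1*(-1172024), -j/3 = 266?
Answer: 1176305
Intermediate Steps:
d = 3210 (d = 1018809 - 1015599 = 3210)
j = -798 (j = -3*266 = -798)
b = 1173095 (b = 1071 - 1*(-1172024) = 1071 + 1172024 = 1173095)
b + d = 1173095 + 3210 = 1176305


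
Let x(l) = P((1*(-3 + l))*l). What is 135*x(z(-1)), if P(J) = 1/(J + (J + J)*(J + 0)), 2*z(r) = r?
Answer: 120/7 ≈ 17.143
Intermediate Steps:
z(r) = r/2
P(J) = 1/(J + 2*J²) (P(J) = 1/(J + (2*J)*J) = 1/(J + 2*J²))
x(l) = 1/(l*(1 + 2*l*(-3 + l))*(-3 + l)) (x(l) = 1/((((1*(-3 + l))*l))*(1 + 2*((1*(-3 + l))*l))) = 1/((((-3 + l)*l))*(1 + 2*((-3 + l)*l))) = 1/(((l*(-3 + l)))*(1 + 2*(l*(-3 + l)))) = (1/(l*(-3 + l)))/(1 + 2*l*(-3 + l)) = 1/(l*(1 + 2*l*(-3 + l))*(-3 + l)))
135*x(z(-1)) = 135*(1/((((½)*(-1)))*(1 + 2*((½)*(-1))*(-3 + (½)*(-1)))*(-3 + (½)*(-1)))) = 135*(1/((-½)*(1 + 2*(-½)*(-3 - ½))*(-3 - ½))) = 135*(-2/((1 + 2*(-½)*(-7/2))*(-7/2))) = 135*(-2*(-2/7)/(1 + 7/2)) = 135*(-2*(-2/7)/9/2) = 135*(-2*2/9*(-2/7)) = 135*(8/63) = 120/7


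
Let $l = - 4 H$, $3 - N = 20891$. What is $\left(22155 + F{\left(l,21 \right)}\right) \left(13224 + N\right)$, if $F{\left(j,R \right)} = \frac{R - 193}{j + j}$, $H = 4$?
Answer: $-169837114$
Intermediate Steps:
$N = -20888$ ($N = 3 - 20891 = -20888$)
$l = -16$ ($l = \left(-4\right) 4 = -16$)
$F{\left(j,R \right)} = \frac{-193 + R}{2 j}$
$\left(22155 + F{\left(l,21 \right)}\right) \left(13224 + N\right) = \left(22155 + \frac{-193 + 21}{2 \left(-16\right)}\right) \left(13224 - 20888\right) = \left(22155 + \frac{1}{2} \left(- \frac{1}{16}\right) \left(-172\right)\right) \left(-7664\right) = \left(22155 + \frac{43}{8}\right) \left(-7664\right) = \frac{177283}{8} \left(-7664\right) = -169837114$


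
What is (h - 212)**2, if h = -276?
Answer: 238144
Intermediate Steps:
(h - 212)**2 = (-276 - 212)**2 = (-488)**2 = 238144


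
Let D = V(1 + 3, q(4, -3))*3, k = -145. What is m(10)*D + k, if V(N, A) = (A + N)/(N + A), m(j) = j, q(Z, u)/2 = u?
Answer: -115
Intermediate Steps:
q(Z, u) = 2*u
V(N, A) = 1 (V(N, A) = (A + N)/(A + N) = 1)
D = 3 (D = 1*3 = 3)
m(10)*D + k = 10*3 - 145 = 30 - 145 = -115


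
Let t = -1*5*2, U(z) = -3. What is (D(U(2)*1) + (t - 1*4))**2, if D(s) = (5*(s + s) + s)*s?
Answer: 7225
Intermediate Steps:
t = -10 (t = -5*2 = -10)
D(s) = 11*s**2 (D(s) = (5*(2*s) + s)*s = (10*s + s)*s = (11*s)*s = 11*s**2)
(D(U(2)*1) + (t - 1*4))**2 = (11*(-3*1)**2 + (-10 - 1*4))**2 = (11*(-3)**2 + (-10 - 4))**2 = (11*9 - 14)**2 = (99 - 14)**2 = 85**2 = 7225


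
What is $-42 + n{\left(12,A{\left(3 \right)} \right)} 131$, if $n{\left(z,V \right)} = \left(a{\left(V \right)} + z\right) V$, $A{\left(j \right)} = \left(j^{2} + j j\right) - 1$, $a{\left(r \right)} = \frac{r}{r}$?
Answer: $28909$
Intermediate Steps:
$a{\left(r \right)} = 1$
$A{\left(j \right)} = -1 + 2 j^{2}$ ($A{\left(j \right)} = \left(j^{2} + j^{2}\right) - 1 = 2 j^{2} - 1 = -1 + 2 j^{2}$)
$n{\left(z,V \right)} = V \left(1 + z\right)$ ($n{\left(z,V \right)} = \left(1 + z\right) V = V \left(1 + z\right)$)
$-42 + n{\left(12,A{\left(3 \right)} \right)} 131 = -42 + \left(-1 + 2 \cdot 3^{2}\right) \left(1 + 12\right) 131 = -42 + \left(-1 + 2 \cdot 9\right) 13 \cdot 131 = -42 + \left(-1 + 18\right) 13 \cdot 131 = -42 + 17 \cdot 13 \cdot 131 = -42 + 221 \cdot 131 = -42 + 28951 = 28909$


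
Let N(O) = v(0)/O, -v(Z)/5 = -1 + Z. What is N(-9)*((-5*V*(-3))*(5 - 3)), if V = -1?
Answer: 50/3 ≈ 16.667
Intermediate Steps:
v(Z) = 5 - 5*Z (v(Z) = -5*(-1 + Z) = 5 - 5*Z)
N(O) = 5/O (N(O) = (5 - 5*0)/O = (5 + 0)/O = 5/O)
N(-9)*((-5*V*(-3))*(5 - 3)) = (5/(-9))*((-5*(-1)*(-3))*(5 - 3)) = (5*(-⅑))*((5*(-3))*2) = -(-25)*2/3 = -5/9*(-30) = 50/3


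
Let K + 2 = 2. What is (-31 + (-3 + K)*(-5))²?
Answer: 256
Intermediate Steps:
K = 0 (K = -2 + 2 = 0)
(-31 + (-3 + K)*(-5))² = (-31 + (-3 + 0)*(-5))² = (-31 - 3*(-5))² = (-31 + 15)² = (-16)² = 256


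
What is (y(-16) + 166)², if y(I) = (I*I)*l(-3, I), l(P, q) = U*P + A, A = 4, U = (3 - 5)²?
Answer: 3541924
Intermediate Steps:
U = 4 (U = (-2)² = 4)
l(P, q) = 4 + 4*P (l(P, q) = 4*P + 4 = 4 + 4*P)
y(I) = -8*I² (y(I) = (I*I)*(4 + 4*(-3)) = I²*(4 - 12) = I²*(-8) = -8*I²)
(y(-16) + 166)² = (-8*(-16)² + 166)² = (-8*256 + 166)² = (-2048 + 166)² = (-1882)² = 3541924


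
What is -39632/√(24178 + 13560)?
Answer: -19816*√37738/18869 ≈ -204.01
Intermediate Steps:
-39632/√(24178 + 13560) = -39632*√37738/37738 = -19816*√37738/18869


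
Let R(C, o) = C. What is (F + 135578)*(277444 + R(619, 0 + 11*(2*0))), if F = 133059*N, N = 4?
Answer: 185694364282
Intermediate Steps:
F = 532236 (F = 133059*4 = 532236)
(F + 135578)*(277444 + R(619, 0 + 11*(2*0))) = (532236 + 135578)*(277444 + 619) = 667814*278063 = 185694364282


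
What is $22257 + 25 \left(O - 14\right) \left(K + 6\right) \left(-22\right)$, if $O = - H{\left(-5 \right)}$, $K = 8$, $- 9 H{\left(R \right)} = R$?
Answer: $\frac{1209013}{9} \approx 1.3433 \cdot 10^{5}$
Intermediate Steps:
$H{\left(R \right)} = - \frac{R}{9}$
$O = - \frac{5}{9}$ ($O = - \frac{\left(-1\right) \left(-5\right)}{9} = \left(-1\right) \frac{5}{9} = - \frac{5}{9} \approx -0.55556$)
$22257 + 25 \left(O - 14\right) \left(K + 6\right) \left(-22\right) = 22257 + 25 \left(- \frac{5}{9} - 14\right) \left(8 + 6\right) \left(-22\right) = 22257 + 25 \left(\left(- \frac{131}{9}\right) 14\right) \left(-22\right) = 22257 + 25 \left(- \frac{1834}{9}\right) \left(-22\right) = 22257 - - \frac{1008700}{9} = 22257 + \frac{1008700}{9} = \frac{1209013}{9}$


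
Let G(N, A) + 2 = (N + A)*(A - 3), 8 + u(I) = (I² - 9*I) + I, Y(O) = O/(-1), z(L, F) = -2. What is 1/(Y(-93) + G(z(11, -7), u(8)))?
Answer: 1/201 ≈ 0.0049751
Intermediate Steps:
Y(O) = -O (Y(O) = O*(-1) = -O)
u(I) = -8 + I² - 8*I (u(I) = -8 + ((I² - 9*I) + I) = -8 + (I² - 8*I) = -8 + I² - 8*I)
G(N, A) = -2 + (-3 + A)*(A + N) (G(N, A) = -2 + (N + A)*(A - 3) = -2 + (A + N)*(-3 + A) = -2 + (-3 + A)*(A + N))
1/(Y(-93) + G(z(11, -7), u(8))) = 1/(-1*(-93) + (-2 + (-8 + 8² - 8*8)² - 3*(-8 + 8² - 8*8) - 3*(-2) + (-8 + 8² - 8*8)*(-2))) = 1/(93 + (-2 + (-8 + 64 - 64)² - 3*(-8 + 64 - 64) + 6 + (-8 + 64 - 64)*(-2))) = 1/(93 + (-2 + (-8)² - 3*(-8) + 6 - 8*(-2))) = 1/(93 + (-2 + 64 + 24 + 6 + 16)) = 1/(93 + 108) = 1/201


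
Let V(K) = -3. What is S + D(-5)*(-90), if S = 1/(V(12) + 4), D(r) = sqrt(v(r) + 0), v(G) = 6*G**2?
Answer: 1 - 450*sqrt(6) ≈ -1101.3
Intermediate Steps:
D(r) = sqrt(6)*sqrt(r**2) (D(r) = sqrt(6*r**2 + 0) = sqrt(6*r**2) = sqrt(6)*sqrt(r**2))
S = 1 (S = 1/(-3 + 4) = 1/1 = 1)
S + D(-5)*(-90) = 1 + (sqrt(6)*sqrt((-5)**2))*(-90) = 1 + (sqrt(6)*sqrt(25))*(-90) = 1 + (sqrt(6)*5)*(-90) = 1 + (5*sqrt(6))*(-90) = 1 - 450*sqrt(6)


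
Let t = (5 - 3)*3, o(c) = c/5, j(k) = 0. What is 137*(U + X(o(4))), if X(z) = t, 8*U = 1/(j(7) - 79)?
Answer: 519367/632 ≈ 821.78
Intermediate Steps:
o(c) = c/5 (o(c) = c*(⅕) = c/5)
U = -1/632 (U = 1/(8*(0 - 79)) = (⅛)/(-79) = (⅛)*(-1/79) = -1/632 ≈ -0.0015823)
t = 6 (t = 2*3 = 6)
X(z) = 6
137*(U + X(o(4))) = 137*(-1/632 + 6) = 137*(3791/632) = 519367/632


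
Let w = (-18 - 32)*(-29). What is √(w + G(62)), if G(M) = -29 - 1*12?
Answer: √1409 ≈ 37.537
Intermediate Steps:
G(M) = -41 (G(M) = -29 - 12 = -41)
w = 1450 (w = -50*(-29) = 1450)
√(w + G(62)) = √(1450 - 41) = √1409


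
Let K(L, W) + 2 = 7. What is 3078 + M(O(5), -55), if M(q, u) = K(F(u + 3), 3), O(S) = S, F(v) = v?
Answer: 3083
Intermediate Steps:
K(L, W) = 5 (K(L, W) = -2 + 7 = 5)
M(q, u) = 5
3078 + M(O(5), -55) = 3078 + 5 = 3083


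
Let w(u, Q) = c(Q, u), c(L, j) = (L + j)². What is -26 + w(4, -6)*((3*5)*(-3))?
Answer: -206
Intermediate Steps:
w(u, Q) = (Q + u)²
-26 + w(4, -6)*((3*5)*(-3)) = -26 + (-6 + 4)²*((3*5)*(-3)) = -26 + (-2)²*(15*(-3)) = -26 + 4*(-45) = -26 - 180 = -206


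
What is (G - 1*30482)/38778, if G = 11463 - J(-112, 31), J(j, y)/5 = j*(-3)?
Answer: -20699/38778 ≈ -0.53378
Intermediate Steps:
J(j, y) = -15*j (J(j, y) = 5*(j*(-3)) = 5*(-3*j) = -15*j)
G = 9783 (G = 11463 - (-15)*(-112) = 11463 - 1*1680 = 11463 - 1680 = 9783)
(G - 1*30482)/38778 = (9783 - 1*30482)/38778 = (9783 - 30482)*(1/38778) = -20699*1/38778 = -20699/38778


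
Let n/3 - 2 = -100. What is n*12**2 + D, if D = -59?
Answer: -42395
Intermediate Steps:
n = -294 (n = 6 + 3*(-100) = 6 - 300 = -294)
n*12**2 + D = -294*12**2 - 59 = -294*144 - 59 = -42336 - 59 = -42395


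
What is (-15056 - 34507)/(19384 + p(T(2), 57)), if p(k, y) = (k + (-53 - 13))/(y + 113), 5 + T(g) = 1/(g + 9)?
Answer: -9268281/3624730 ≈ -2.5570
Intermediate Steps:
T(g) = -5 + 1/(9 + g) (T(g) = -5 + 1/(g + 9) = -5 + 1/(9 + g))
p(k, y) = (-66 + k)/(113 + y) (p(k, y) = (k - 66)/(113 + y) = (-66 + k)/(113 + y))
(-15056 - 34507)/(19384 + p(T(2), 57)) = (-15056 - 34507)/(19384 + (-66 + (-44 - 5*2)/(9 + 2))/(113 + 57)) = -49563/(19384 + (-66 + (-44 - 10)/11)/170) = -49563/(19384 + (-66 + (1/11)*(-54))/170) = -49563/(19384 + (-66 - 54/11)/170) = -49563/(19384 + (1/170)*(-780/11)) = -49563/(19384 - 78/187) = -49563/3624730/187 = -49563*187/3624730 = -9268281/3624730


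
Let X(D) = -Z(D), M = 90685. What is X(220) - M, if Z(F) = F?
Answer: -90905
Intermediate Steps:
X(D) = -D
X(220) - M = -1*220 - 1*90685 = -220 - 90685 = -90905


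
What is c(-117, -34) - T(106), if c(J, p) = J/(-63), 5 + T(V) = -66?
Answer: 510/7 ≈ 72.857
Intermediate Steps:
T(V) = -71 (T(V) = -5 - 66 = -71)
c(J, p) = -J/63 (c(J, p) = J*(-1/63) = -J/63)
c(-117, -34) - T(106) = -1/63*(-117) - 1*(-71) = 13/7 + 71 = 510/7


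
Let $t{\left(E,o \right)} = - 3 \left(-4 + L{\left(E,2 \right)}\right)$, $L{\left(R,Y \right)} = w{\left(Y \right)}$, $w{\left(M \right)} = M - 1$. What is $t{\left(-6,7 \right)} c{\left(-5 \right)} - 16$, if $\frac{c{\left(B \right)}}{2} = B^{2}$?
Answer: $434$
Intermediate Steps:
$w{\left(M \right)} = -1 + M$
$L{\left(R,Y \right)} = -1 + Y$
$t{\left(E,o \right)} = 9$ ($t{\left(E,o \right)} = - 3 \left(-4 + \left(-1 + 2\right)\right) = - 3 \left(-4 + 1\right) = \left(-3\right) \left(-3\right) = 9$)
$c{\left(B \right)} = 2 B^{2}$
$t{\left(-6,7 \right)} c{\left(-5 \right)} - 16 = 9 \cdot 2 \left(-5\right)^{2} - 16 = 9 \cdot 2 \cdot 25 - 16 = 9 \cdot 50 - 16 = 450 - 16 = 434$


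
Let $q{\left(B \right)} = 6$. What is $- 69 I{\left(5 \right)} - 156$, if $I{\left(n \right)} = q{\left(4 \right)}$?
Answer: $-570$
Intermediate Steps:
$I{\left(n \right)} = 6$
$- 69 I{\left(5 \right)} - 156 = \left(-69\right) 6 - 156 = -414 - 156 = -570$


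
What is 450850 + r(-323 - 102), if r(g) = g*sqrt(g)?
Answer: 450850 - 2125*I*sqrt(17) ≈ 4.5085e+5 - 8761.6*I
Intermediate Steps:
r(g) = g**(3/2)
450850 + r(-323 - 102) = 450850 + (-323 - 102)**(3/2) = 450850 + (-425)**(3/2) = 450850 - 2125*I*sqrt(17)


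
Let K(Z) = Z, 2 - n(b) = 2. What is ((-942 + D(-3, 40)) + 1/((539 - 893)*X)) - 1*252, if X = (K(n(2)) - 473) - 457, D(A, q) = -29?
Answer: -402636059/329220 ≈ -1223.0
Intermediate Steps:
n(b) = 0 (n(b) = 2 - 1*2 = 2 - 2 = 0)
X = -930 (X = (0 - 473) - 457 = -473 - 457 = -930)
((-942 + D(-3, 40)) + 1/((539 - 893)*X)) - 1*252 = ((-942 - 29) + 1/((539 - 893)*(-930))) - 1*252 = (-971 - 1/930/(-354)) - 252 = (-971 - 1/354*(-1/930)) - 252 = (-971 + 1/329220) - 252 = -319672619/329220 - 252 = -402636059/329220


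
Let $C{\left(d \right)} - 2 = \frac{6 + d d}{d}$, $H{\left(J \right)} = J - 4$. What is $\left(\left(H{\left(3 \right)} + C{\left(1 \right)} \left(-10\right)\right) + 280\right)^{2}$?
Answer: $35721$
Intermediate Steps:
$H{\left(J \right)} = -4 + J$
$C{\left(d \right)} = 2 + \frac{6 + d^{2}}{d}$ ($C{\left(d \right)} = 2 + \frac{6 + d d}{d} = 2 + \frac{6 + d^{2}}{d}$)
$\left(\left(H{\left(3 \right)} + C{\left(1 \right)} \left(-10\right)\right) + 280\right)^{2} = \left(\left(\left(-4 + 3\right) + \left(2 + 1 + \frac{6}{1}\right) \left(-10\right)\right) + 280\right)^{2} = \left(\left(-1 + \left(2 + 1 + 6 \cdot 1\right) \left(-10\right)\right) + 280\right)^{2} = \left(\left(-1 + \left(2 + 1 + 6\right) \left(-10\right)\right) + 280\right)^{2} = \left(\left(-1 + 9 \left(-10\right)\right) + 280\right)^{2} = \left(\left(-1 - 90\right) + 280\right)^{2} = \left(-91 + 280\right)^{2} = 189^{2} = 35721$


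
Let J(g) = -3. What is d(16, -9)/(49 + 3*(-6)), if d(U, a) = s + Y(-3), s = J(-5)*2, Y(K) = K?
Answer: -9/31 ≈ -0.29032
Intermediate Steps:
s = -6 (s = -3*2 = -6)
d(U, a) = -9 (d(U, a) = -6 - 3 = -9)
d(16, -9)/(49 + 3*(-6)) = -9/(49 + 3*(-6)) = -9/(49 - 18) = -9/31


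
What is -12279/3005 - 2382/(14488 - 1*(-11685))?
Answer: -328536177/78649865 ≈ -4.1772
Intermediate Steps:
-12279/3005 - 2382/(14488 - 1*(-11685)) = -12279*1/3005 - 2382/(14488 + 11685) = -12279/3005 - 2382/26173 = -328536177/78649865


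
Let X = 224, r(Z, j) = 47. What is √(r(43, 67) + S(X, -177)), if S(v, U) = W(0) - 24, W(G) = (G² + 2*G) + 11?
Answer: √34 ≈ 5.8309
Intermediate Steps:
W(G) = 11 + G² + 2*G
S(v, U) = -13 (S(v, U) = (11 + 0² + 2*0) - 24 = (11 + 0 + 0) - 24 = 11 - 24 = -13)
√(r(43, 67) + S(X, -177)) = √(47 - 13) = √34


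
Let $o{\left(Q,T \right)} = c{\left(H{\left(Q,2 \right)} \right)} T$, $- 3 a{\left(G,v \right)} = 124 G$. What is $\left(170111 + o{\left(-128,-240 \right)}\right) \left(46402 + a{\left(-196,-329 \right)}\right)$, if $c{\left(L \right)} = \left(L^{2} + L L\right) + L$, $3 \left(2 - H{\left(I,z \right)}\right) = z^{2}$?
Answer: $\frac{83261417630}{9} \approx 9.2513 \cdot 10^{9}$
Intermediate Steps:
$a{\left(G,v \right)} = - \frac{124 G}{3}$
$H{\left(I,z \right)} = 2 - \frac{z^{2}}{3}$
$c{\left(L \right)} = L + 2 L^{2}$ ($c{\left(L \right)} = \left(L^{2} + L^{2}\right) + L = 2 L^{2} + L = L + 2 L^{2}$)
$o{\left(Q,T \right)} = \frac{14 T}{9}$ ($o{\left(Q,T \right)} = \left(2 - \frac{2^{2}}{3}\right) \left(1 + 2 \left(2 - \frac{2^{2}}{3}\right)\right) T = \left(2 - \frac{4}{3}\right) \left(1 + 2 \left(2 - \frac{4}{3}\right)\right) T = \frac{2 \left(1 + 2 \cdot \frac{2}{3}\right)}{3} T = \frac{2 \left(1 + \frac{4}{3}\right)}{3} T = \frac{2}{3} \cdot \frac{7}{3} T = \frac{14 T}{9}$)
$\left(170111 + o{\left(-128,-240 \right)}\right) \left(46402 + a{\left(-196,-329 \right)}\right) = \left(170111 + \frac{14}{9} \left(-240\right)\right) \left(46402 - - \frac{24304}{3}\right) = \left(170111 - \frac{1120}{3}\right) \left(46402 + \frac{24304}{3}\right) = \frac{509213}{3} \cdot \frac{163510}{3} = \frac{83261417630}{9}$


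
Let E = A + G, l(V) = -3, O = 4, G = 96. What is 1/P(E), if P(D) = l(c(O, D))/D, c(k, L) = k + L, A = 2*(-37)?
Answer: -22/3 ≈ -7.3333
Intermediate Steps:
A = -74
c(k, L) = L + k
E = 22 (E = -74 + 96 = 22)
P(D) = -3/D
1/P(E) = 1/(-3/22) = -22/3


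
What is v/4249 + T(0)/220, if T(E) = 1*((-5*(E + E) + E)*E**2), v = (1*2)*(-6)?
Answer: -12/4249 ≈ -0.0028242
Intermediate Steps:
v = -12 (v = 2*(-6) = -12)
T(E) = -9*E**3 (T(E) = 1*((-10*E + E)*E**2) = 1*((-9*E)*E**2) = 1*(-9*E**3) = -9*E**3)
v/4249 + T(0)/220 = -12/4249 - 9*0**3/220 = -12*1/4249 - 9*0*(1/220) = -12/4249 + 0*(1/220) = -12/4249 + 0 = -12/4249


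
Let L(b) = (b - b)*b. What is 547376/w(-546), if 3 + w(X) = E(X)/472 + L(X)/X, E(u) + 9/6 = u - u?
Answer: -516722944/2835 ≈ -1.8227e+5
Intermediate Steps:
E(u) = -3/2 (E(u) = -3/2 + (u - u) = -3/2 + 0 = -3/2)
L(b) = 0 (L(b) = 0*b = 0)
w(X) = -2835/944 (w(X) = -3 + (-3/2/472 + 0/X) = -3 + (-3/2*1/472 + 0) = -3 + (-3/944 + 0) = -3 - 3/944 = -2835/944)
547376/w(-546) = 547376/(-2835/944) = 547376*(-944/2835) = -516722944/2835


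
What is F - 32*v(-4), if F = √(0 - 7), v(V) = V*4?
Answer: 512 + I*√7 ≈ 512.0 + 2.6458*I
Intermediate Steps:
v(V) = 4*V
F = I*√7 (F = √(-7) = I*√7 ≈ 2.6458*I)
F - 32*v(-4) = I*√7 - 128*(-4) = I*√7 - 32*(-16) = I*√7 + 512 = 512 + I*√7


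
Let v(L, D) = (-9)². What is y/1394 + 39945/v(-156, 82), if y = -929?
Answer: 18536027/37638 ≈ 492.48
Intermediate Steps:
v(L, D) = 81
y/1394 + 39945/v(-156, 82) = -929/1394 + 39945/81 = -929*1/1394 + 39945*(1/81) = -929/1394 + 13315/27 = 18536027/37638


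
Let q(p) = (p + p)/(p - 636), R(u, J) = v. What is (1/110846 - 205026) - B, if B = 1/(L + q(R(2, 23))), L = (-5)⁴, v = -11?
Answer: -9190452463559377/44825789862 ≈ -2.0503e+5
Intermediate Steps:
R(u, J) = -11
q(p) = 2*p/(-636 + p) (q(p) = (2*p)/(-636 + p) = 2*p/(-636 + p))
L = 625
B = 647/404397 (B = 1/(625 + 2*(-11)/(-636 - 11)) = 1/(625 + 2*(-11)/(-647)) = 1/(625 + 2*(-11)*(-1/647)) = 1/(625 + 22/647) = 1/(404397/647) = 647/404397 ≈ 0.0015999)
(1/110846 - 205026) - B = (1/110846 - 205026) - 1*647/404397 = (1/110846 - 205026) - 647/404397 = -22726311995/110846 - 647/404397 = -9190452463559377/44825789862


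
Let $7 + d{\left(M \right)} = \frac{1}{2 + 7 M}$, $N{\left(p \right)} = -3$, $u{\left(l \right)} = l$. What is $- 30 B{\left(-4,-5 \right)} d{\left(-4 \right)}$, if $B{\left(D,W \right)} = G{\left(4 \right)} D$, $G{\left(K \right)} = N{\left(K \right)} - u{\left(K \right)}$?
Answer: $\frac{76860}{13} \approx 5912.3$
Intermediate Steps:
$G{\left(K \right)} = -3 - K$
$B{\left(D,W \right)} = - 7 D$ ($B{\left(D,W \right)} = \left(-3 - 4\right) D = - 7 D$)
$d{\left(M \right)} = -7 + \frac{1}{2 + 7 M}$
$- 30 B{\left(-4,-5 \right)} d{\left(-4 \right)} = - 30 \left(\left(-7\right) \left(-4\right)\right) \frac{-13 - -196}{2 + 7 \left(-4\right)} = \left(-30\right) 28 \frac{-13 + 196}{2 - 28} = - 840 \frac{1}{-26} \cdot 183 = - 840 \left(\left(- \frac{1}{26}\right) 183\right) = \left(-840\right) \left(- \frac{183}{26}\right) = \frac{76860}{13}$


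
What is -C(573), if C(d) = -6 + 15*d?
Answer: -8589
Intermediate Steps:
-C(573) = -(-6 + 15*573) = -(-6 + 8595) = -1*8589 = -8589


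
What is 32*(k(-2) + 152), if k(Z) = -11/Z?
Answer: 5040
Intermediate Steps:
32*(k(-2) + 152) = 32*(-11/(-2) + 152) = 32*(-11*(-½) + 152) = 32*(11/2 + 152) = 32*(315/2) = 5040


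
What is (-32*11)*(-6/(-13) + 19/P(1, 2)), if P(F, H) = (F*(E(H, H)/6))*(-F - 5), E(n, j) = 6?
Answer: 37136/39 ≈ 952.21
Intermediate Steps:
P(F, H) = F*(-5 - F) (P(F, H) = (F*(6/6))*(-F - 5) = (F*(6*(⅙)))*(-5 - F) = (F*1)*(-5 - F) = F*(-5 - F))
(-32*11)*(-6/(-13) + 19/P(1, 2)) = (-32*11)*(-6/(-13) + 19/((-1*1*(5 + 1)))) = -352*(-6*(-1/13) + 19/((-1*1*6))) = -352*(6/13 + 19/(-6)) = -352*(6/13 + 19*(-⅙)) = -352*(6/13 - 19/6) = -352*(-211/78) = 37136/39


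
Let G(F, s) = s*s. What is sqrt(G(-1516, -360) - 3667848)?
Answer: 2*I*sqrt(884562) ≈ 1881.0*I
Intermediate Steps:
G(F, s) = s**2
sqrt(G(-1516, -360) - 3667848) = sqrt((-360)**2 - 3667848) = sqrt(129600 - 3667848) = sqrt(-3538248) = 2*I*sqrt(884562)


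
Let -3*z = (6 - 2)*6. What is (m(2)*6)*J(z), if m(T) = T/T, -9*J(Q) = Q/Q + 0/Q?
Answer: -⅔ ≈ -0.66667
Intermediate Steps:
z = -8 (z = -(6 - 2)*6/3 = -4*6/3 = -⅓*24 = -8)
J(Q) = -⅑ (J(Q) = -(Q/Q + 0/Q)/9 = -(1 + 0)/9 = -⅑*1 = -⅑)
m(T) = 1
(m(2)*6)*J(z) = (1*6)*(-⅑) = 6*(-⅑) = -⅔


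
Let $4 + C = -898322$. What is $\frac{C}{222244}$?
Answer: $- \frac{40833}{10102} \approx -4.0421$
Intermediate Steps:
$C = -898326$ ($C = -4 - 898322 = -898326$)
$\frac{C}{222244} = - \frac{898326}{222244} = \left(-898326\right) \frac{1}{222244} = - \frac{40833}{10102}$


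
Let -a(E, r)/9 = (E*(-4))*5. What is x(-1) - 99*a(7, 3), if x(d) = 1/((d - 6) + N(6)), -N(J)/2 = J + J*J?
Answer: -11351341/91 ≈ -1.2474e+5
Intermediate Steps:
N(J) = -2*J - 2*J**2 (N(J) = -2*(J + J*J) = -2*(J + J**2) = -2*J - 2*J**2)
a(E, r) = 180*E (a(E, r) = -9*E*(-4)*5 = -9*(-4*E)*5 = -(-180)*E = 180*E)
x(d) = 1/(-90 + d) (x(d) = 1/((d - 6) - 2*6*(1 + 6)) = 1/((-6 + d) - 2*6*7) = 1/((-6 + d) - 84) = 1/(-90 + d))
x(-1) - 99*a(7, 3) = 1/(-90 - 1) - 17820*7 = 1/(-91) - 99*1260 = -1/91 - 124740 = -11351341/91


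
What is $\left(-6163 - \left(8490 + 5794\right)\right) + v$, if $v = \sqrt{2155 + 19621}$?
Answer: $-20447 + 4 \sqrt{1361} \approx -20299.0$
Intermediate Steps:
$v = 4 \sqrt{1361}$ ($v = \sqrt{21776} = 4 \sqrt{1361} \approx 147.57$)
$\left(-6163 - \left(8490 + 5794\right)\right) + v = \left(-6163 - \left(8490 + 5794\right)\right) + 4 \sqrt{1361} = \left(-6163 - 14284\right) + 4 \sqrt{1361} = -20447 + 4 \sqrt{1361}$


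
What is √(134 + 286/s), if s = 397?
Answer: 2*√5308287/397 ≈ 11.607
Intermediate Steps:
√(134 + 286/s) = √(134 + 286/397) = √(53484/397) = 2*√5308287/397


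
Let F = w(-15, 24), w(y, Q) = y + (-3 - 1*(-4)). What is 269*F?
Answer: -3766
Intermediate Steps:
w(y, Q) = 1 + y (w(y, Q) = y + (-3 + 4) = y + 1 = 1 + y)
F = -14 (F = 1 - 15 = -14)
269*F = 269*(-14) = -3766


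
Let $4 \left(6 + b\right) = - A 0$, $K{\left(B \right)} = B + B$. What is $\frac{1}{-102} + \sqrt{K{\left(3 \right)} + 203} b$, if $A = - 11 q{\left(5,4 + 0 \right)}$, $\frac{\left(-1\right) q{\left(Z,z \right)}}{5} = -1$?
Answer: $- \frac{1}{102} - 6 \sqrt{209} \approx -86.751$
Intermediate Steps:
$K{\left(B \right)} = 2 B$
$q{\left(Z,z \right)} = 5$ ($q{\left(Z,z \right)} = \left(-5\right) \left(-1\right) = 5$)
$A = -55$ ($A = \left(-11\right) 5 = -55$)
$b = -6$ ($b = -6 + \frac{\left(-1\right) \left(\left(-55\right) 0\right)}{4} = -6 + \frac{\left(-1\right) 0}{4} = -6 + \frac{1}{4} \cdot 0 = -6 + 0 = -6$)
$\frac{1}{-102} + \sqrt{K{\left(3 \right)} + 203} b = \frac{1}{-102} + \sqrt{2 \cdot 3 + 203} \left(-6\right) = - \frac{1}{102} + \sqrt{6 + 203} \left(-6\right) = - \frac{1}{102} + \sqrt{209} \left(-6\right) = - \frac{1}{102} - 6 \sqrt{209}$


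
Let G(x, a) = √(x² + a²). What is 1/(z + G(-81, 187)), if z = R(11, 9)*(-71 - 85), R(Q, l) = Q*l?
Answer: -7722/119237803 - √41530/238475606 ≈ -6.5616e-5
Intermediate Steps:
z = -15444 (z = (11*9)*(-71 - 85) = 99*(-156) = -15444)
G(x, a) = √(a² + x²)
1/(z + G(-81, 187)) = 1/(-15444 + √(187² + (-81)²)) = 1/(-15444 + √(34969 + 6561)) = 1/(-15444 + √41530)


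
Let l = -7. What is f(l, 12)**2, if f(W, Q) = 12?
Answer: 144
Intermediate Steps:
f(l, 12)**2 = 12**2 = 144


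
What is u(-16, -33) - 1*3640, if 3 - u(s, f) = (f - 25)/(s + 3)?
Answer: -47339/13 ≈ -3641.5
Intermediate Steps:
u(s, f) = 3 - (-25 + f)/(3 + s) (u(s, f) = 3 - (f - 25)/(s + 3) = 3 - (-25 + f)/(3 + s))
u(-16, -33) - 1*3640 = (34 - 1*(-33) + 3*(-16))/(3 - 16) - 1*3640 = (34 + 33 - 48)/(-13) - 3640 = -1/13*19 - 3640 = -19/13 - 3640 = -47339/13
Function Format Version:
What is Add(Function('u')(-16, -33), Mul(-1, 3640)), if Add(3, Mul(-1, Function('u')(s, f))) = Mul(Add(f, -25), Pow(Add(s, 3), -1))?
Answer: Rational(-47339, 13) ≈ -3641.5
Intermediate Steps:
Function('u')(s, f) = Add(3, Mul(-1, Pow(Add(3, s), -1), Add(-25, f))) (Function('u')(s, f) = Add(3, Mul(-1, Mul(Add(f, -25), Pow(Add(s, 3), -1)))) = Add(3, Mul(-1, Mul(Add(-25, f), Pow(Add(3, s), -1)))) = Add(3, Mul(-1, Mul(Pow(Add(3, s), -1), Add(-25, f)))) = Add(3, Mul(-1, Pow(Add(3, s), -1), Add(-25, f))))
Add(Function('u')(-16, -33), Mul(-1, 3640)) = Add(Mul(Pow(Add(3, -16), -1), Add(34, Mul(-1, -33), Mul(3, -16))), Mul(-1, 3640)) = Add(Mul(Pow(-13, -1), Add(34, 33, -48)), -3640) = Add(Mul(Rational(-1, 13), 19), -3640) = Add(Rational(-19, 13), -3640) = Rational(-47339, 13)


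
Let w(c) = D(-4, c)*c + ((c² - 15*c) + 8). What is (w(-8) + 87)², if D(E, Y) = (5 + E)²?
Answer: 73441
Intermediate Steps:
w(c) = 8 + c² - 14*c (w(c) = (5 - 4)²*c + ((c² - 15*c) + 8) = 1²*c + (8 + c² - 15*c) = 1*c + (8 + c² - 15*c) = c + (8 + c² - 15*c) = 8 + c² - 14*c)
(w(-8) + 87)² = ((8 + (-8)² - 14*(-8)) + 87)² = ((8 + 64 + 112) + 87)² = (184 + 87)² = 271² = 73441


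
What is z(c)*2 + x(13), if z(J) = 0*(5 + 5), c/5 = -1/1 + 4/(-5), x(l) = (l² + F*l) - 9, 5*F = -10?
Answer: 134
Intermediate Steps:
F = -2 (F = (⅕)*(-10) = -2)
x(l) = -9 + l² - 2*l (x(l) = (l² - 2*l) - 9 = -9 + l² - 2*l)
c = -9 (c = 5*(-1/1 + 4/(-5)) = 5*(-1*1 + 4*(-⅕)) = 5*(-1 - ⅘) = 5*(-9/5) = -9)
z(J) = 0 (z(J) = 0*10 = 0)
z(c)*2 + x(13) = 0*2 + (-9 + 13² - 2*13) = 0 + (-9 + 169 - 26) = 0 + 134 = 134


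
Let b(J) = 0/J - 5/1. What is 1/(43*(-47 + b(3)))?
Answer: -1/2236 ≈ -0.00044723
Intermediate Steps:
b(J) = -5 (b(J) = 0 - 5*1 = 0 - 5 = -5)
1/(43*(-47 + b(3))) = 1/(43*(-47 - 5)) = 1/(43*(-52)) = 1/(-2236) = -1/2236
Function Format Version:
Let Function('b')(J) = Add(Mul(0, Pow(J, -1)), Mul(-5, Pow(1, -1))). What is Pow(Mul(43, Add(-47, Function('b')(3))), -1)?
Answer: Rational(-1, 2236) ≈ -0.00044723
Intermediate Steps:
Function('b')(J) = -5 (Function('b')(J) = Add(0, Mul(-5, 1)) = Add(0, -5) = -5)
Pow(Mul(43, Add(-47, Function('b')(3))), -1) = Pow(Mul(43, Add(-47, -5)), -1) = Pow(Mul(43, -52), -1) = Pow(-2236, -1) = Rational(-1, 2236)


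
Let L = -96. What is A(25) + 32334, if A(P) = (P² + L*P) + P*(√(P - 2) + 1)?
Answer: 30584 + 25*√23 ≈ 30704.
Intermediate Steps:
A(P) = P² - 96*P + P*(1 + √(-2 + P)) (A(P) = (P² - 96*P) + P*(√(P - 2) + 1) = (P² - 96*P) + P*(√(-2 + P) + 1) = (P² - 96*P) + P*(1 + √(-2 + P)) = P² - 96*P + P*(1 + √(-2 + P)))
A(25) + 32334 = 25*(-95 + 25 + √(-2 + 25)) + 32334 = 25*(-95 + 25 + √23) + 32334 = 25*(-70 + √23) + 32334 = (-1750 + 25*√23) + 32334 = 30584 + 25*√23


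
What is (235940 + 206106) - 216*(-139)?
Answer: 472070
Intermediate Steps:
(235940 + 206106) - 216*(-139) = 442046 + 30024 = 472070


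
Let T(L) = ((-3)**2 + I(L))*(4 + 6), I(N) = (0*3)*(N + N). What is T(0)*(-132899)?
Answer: -11960910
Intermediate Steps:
I(N) = 0 (I(N) = 0*(2*N) = 0)
T(L) = 90 (T(L) = ((-3)**2 + 0)*(4 + 6) = (9 + 0)*10 = 9*10 = 90)
T(0)*(-132899) = 90*(-132899) = -11960910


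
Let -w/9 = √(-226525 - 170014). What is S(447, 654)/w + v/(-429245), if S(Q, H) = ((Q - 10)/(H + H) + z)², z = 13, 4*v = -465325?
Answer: 93065/343396 + 304188481*I*√396539/6105818697264 ≈ 0.27101 + 0.031372*I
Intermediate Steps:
v = -465325/4 (v = (¼)*(-465325) = -465325/4 ≈ -1.1633e+5)
w = -9*I*√396539 (w = -9*√(-226525 - 170014) = -9*I*√396539 ≈ -5667.4*I)
S(Q, H) = (13 + (-10 + Q)/(2*H))² (S(Q, H) = ((Q - 10)/(H + H) + 13)² = ((-10 + Q)/((2*H)) + 13)² = ((-10 + Q)*(1/(2*H)) + 13)² = ((-10 + Q)/(2*H) + 13)² = (13 + (-10 + Q)/(2*H))²)
S(447, 654)/w + v/(-429245) = ((¼)*(-10 + 447 + 26*654)²/654²)/((-9*I*√396539)) - 465325/4/(-429245) = ((¼)*(1/427716)*(-10 + 447 + 17004)²)*(I*√396539/3568851) - 465325/4*(-1/429245) = ((¼)*(1/427716)*17441²)*(I*√396539/3568851) + 93065/343396 = ((¼)*(1/427716)*304188481)*(I*√396539/3568851) + 93065/343396 = 304188481*(I*√396539/3568851)/1710864 + 93065/343396 = 304188481*I*√396539/6105818697264 + 93065/343396 = 93065/343396 + 304188481*I*√396539/6105818697264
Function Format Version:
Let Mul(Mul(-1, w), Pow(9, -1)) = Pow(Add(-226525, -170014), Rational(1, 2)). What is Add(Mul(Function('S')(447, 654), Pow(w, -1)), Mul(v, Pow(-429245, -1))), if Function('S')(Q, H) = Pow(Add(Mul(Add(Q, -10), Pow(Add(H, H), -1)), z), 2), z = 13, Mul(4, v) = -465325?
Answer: Add(Rational(93065, 343396), Mul(Rational(304188481, 6105818697264), I, Pow(396539, Rational(1, 2)))) ≈ Add(0.27101, Mul(0.031372, I))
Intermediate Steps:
v = Rational(-465325, 4) (v = Mul(Rational(1, 4), -465325) = Rational(-465325, 4) ≈ -1.1633e+5)
w = Mul(-9, I, Pow(396539, Rational(1, 2))) (w = Mul(-9, Pow(Add(-226525, -170014), Rational(1, 2))) = Mul(-9, Pow(-396539, Rational(1, 2))) = Mul(-9, Mul(I, Pow(396539, Rational(1, 2)))) = Mul(-9, I, Pow(396539, Rational(1, 2))) ≈ Mul(-5667.4, I))
Function('S')(Q, H) = Pow(Add(13, Mul(Rational(1, 2), Pow(H, -1), Add(-10, Q))), 2) (Function('S')(Q, H) = Pow(Add(Mul(Add(Q, -10), Pow(Add(H, H), -1)), 13), 2) = Pow(Add(Mul(Add(-10, Q), Pow(Mul(2, H), -1)), 13), 2) = Pow(Add(Mul(Add(-10, Q), Mul(Rational(1, 2), Pow(H, -1))), 13), 2) = Pow(Add(Mul(Rational(1, 2), Pow(H, -1), Add(-10, Q)), 13), 2) = Pow(Add(13, Mul(Rational(1, 2), Pow(H, -1), Add(-10, Q))), 2))
Add(Mul(Function('S')(447, 654), Pow(w, -1)), Mul(v, Pow(-429245, -1))) = Add(Mul(Mul(Rational(1, 4), Pow(654, -2), Pow(Add(-10, 447, Mul(26, 654)), 2)), Pow(Mul(-9, I, Pow(396539, Rational(1, 2))), -1)), Mul(Rational(-465325, 4), Pow(-429245, -1))) = Add(Mul(Mul(Rational(1, 4), Rational(1, 427716), Pow(Add(-10, 447, 17004), 2)), Mul(Rational(1, 3568851), I, Pow(396539, Rational(1, 2)))), Mul(Rational(-465325, 4), Rational(-1, 429245))) = Add(Mul(Mul(Rational(1, 4), Rational(1, 427716), Pow(17441, 2)), Mul(Rational(1, 3568851), I, Pow(396539, Rational(1, 2)))), Rational(93065, 343396)) = Add(Mul(Mul(Rational(1, 4), Rational(1, 427716), 304188481), Mul(Rational(1, 3568851), I, Pow(396539, Rational(1, 2)))), Rational(93065, 343396)) = Add(Mul(Rational(304188481, 1710864), Mul(Rational(1, 3568851), I, Pow(396539, Rational(1, 2)))), Rational(93065, 343396)) = Add(Mul(Rational(304188481, 6105818697264), I, Pow(396539, Rational(1, 2))), Rational(93065, 343396)) = Add(Rational(93065, 343396), Mul(Rational(304188481, 6105818697264), I, Pow(396539, Rational(1, 2))))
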